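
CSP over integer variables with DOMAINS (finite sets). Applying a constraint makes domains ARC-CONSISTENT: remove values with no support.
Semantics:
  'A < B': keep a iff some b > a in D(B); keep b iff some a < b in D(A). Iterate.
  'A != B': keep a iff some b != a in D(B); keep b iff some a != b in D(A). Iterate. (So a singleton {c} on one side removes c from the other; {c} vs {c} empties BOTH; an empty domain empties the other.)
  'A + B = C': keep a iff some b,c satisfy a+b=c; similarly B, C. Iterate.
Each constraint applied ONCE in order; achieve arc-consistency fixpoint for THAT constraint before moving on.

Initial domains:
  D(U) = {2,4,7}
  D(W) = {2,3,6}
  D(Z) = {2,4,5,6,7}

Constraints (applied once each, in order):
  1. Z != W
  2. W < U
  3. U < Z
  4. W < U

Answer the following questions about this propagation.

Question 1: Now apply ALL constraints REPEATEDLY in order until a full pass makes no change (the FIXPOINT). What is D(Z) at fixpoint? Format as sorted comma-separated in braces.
pass 0 (initial): D(Z)={2,4,5,6,7}
pass 1: U {2,4,7}->{4}; W {2,3,6}->{2,3}; Z {2,4,5,6,7}->{5,6,7}
pass 2: no change
Fixpoint after 2 passes: D(Z) = {5,6,7}

Answer: {5,6,7}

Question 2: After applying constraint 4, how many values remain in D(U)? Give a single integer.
Constraint 1 (Z != W) on D(Z)={2,4,5,6,7} D(W)={2,3,6}: no change
Constraint 2 (W < U) on D(W)={2,3,6} D(U)={2,4,7}: U {2,4,7}->{4,7}
Constraint 3 (U < Z) on D(U)={4,7} D(Z)={2,4,5,6,7}: U {4,7}->{4}; Z {2,4,5,6,7}->{5,6,7}
Constraint 4 (W < U) on D(W)={2,3,6} D(U)={4}: W {2,3,6}->{2,3}
So after constraint 4: D(U)={4}, size = 1

Answer: 1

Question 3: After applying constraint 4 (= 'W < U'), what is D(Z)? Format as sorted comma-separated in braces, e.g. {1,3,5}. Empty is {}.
Answer: {5,6,7}

Derivation:
Constraint 1 (Z != W) on D(Z)={2,4,5,6,7} D(W)={2,3,6}: no change
Constraint 2 (W < U) on D(W)={2,3,6} D(U)={2,4,7}: U {2,4,7}->{4,7}
Constraint 3 (U < Z) on D(U)={4,7} D(Z)={2,4,5,6,7}: U {4,7}->{4}; Z {2,4,5,6,7}->{5,6,7}
Constraint 4 (W < U) on D(W)={2,3,6} D(U)={4}: W {2,3,6}->{2,3}
So after constraint 4: D(Z) = {5,6,7}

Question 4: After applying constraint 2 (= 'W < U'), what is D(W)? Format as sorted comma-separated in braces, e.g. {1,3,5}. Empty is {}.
Answer: {2,3,6}

Derivation:
Constraint 1 (Z != W) on D(Z)={2,4,5,6,7} D(W)={2,3,6}: no change
Constraint 2 (W < U) on D(W)={2,3,6} D(U)={2,4,7}: U {2,4,7}->{4,7}
So after constraint 2: D(W) = {2,3,6}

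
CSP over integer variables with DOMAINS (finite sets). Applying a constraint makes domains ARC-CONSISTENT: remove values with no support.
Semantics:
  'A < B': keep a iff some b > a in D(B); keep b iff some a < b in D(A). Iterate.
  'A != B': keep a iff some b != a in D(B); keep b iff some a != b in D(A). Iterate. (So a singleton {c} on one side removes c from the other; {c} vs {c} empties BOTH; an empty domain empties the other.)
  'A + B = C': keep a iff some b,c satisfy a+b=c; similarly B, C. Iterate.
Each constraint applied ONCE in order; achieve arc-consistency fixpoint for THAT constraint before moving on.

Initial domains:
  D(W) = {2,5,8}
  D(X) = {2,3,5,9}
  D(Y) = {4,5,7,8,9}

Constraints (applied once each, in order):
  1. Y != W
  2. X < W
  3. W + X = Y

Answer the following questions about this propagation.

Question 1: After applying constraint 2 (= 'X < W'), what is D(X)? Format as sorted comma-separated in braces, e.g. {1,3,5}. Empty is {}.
Constraint 1 (Y != W) on D(Y)={4,5,7,8,9} D(W)={2,5,8}: no change
Constraint 2 (X < W) on D(X)={2,3,5,9} D(W)={2,5,8}: X {2,3,5,9}->{2,3,5}; W {2,5,8}->{5,8}
So after constraint 2: D(X) = {2,3,5}

Answer: {2,3,5}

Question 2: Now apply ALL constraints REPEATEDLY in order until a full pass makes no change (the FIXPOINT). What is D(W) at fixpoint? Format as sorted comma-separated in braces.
Answer: {5}

Derivation:
pass 0 (initial): D(W)={2,5,8}
pass 1: W {2,5,8}->{5}; X {2,3,5,9}->{2,3}; Y {4,5,7,8,9}->{7,8}
pass 2: no change
Fixpoint after 2 passes: D(W) = {5}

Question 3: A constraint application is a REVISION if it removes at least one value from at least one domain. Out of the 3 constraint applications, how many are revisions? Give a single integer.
Answer: 2

Derivation:
Constraint 1 (Y != W) on D(Y)={4,5,7,8,9} D(W)={2,5,8}: no change => not a revision
Constraint 2 (X < W) on D(X)={2,3,5,9} D(W)={2,5,8}: X {2,3,5,9}->{2,3,5}; W {2,5,8}->{5,8} => REVISION
Constraint 3 (W + X = Y) on D(W)={5,8} D(X)={2,3,5} D(Y)={4,5,7,8,9}: W {5,8}->{5}; X {2,3,5}->{2,3}; Y {4,5,7,8,9}->{7,8} => REVISION
Total revisions = 2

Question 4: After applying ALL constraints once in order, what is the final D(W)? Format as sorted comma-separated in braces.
Constraint 1 (Y != W) on D(Y)={4,5,7,8,9} D(W)={2,5,8}: no change
Constraint 2 (X < W) on D(X)={2,3,5,9} D(W)={2,5,8}: X {2,3,5,9}->{2,3,5}; W {2,5,8}->{5,8}
Constraint 3 (W + X = Y) on D(W)={5,8} D(X)={2,3,5} D(Y)={4,5,7,8,9}: W {5,8}->{5}; X {2,3,5}->{2,3}; Y {4,5,7,8,9}->{7,8}
So after all 3 constraints: D(W) = {5}

Answer: {5}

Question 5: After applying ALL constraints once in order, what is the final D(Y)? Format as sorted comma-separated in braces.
Constraint 1 (Y != W) on D(Y)={4,5,7,8,9} D(W)={2,5,8}: no change
Constraint 2 (X < W) on D(X)={2,3,5,9} D(W)={2,5,8}: X {2,3,5,9}->{2,3,5}; W {2,5,8}->{5,8}
Constraint 3 (W + X = Y) on D(W)={5,8} D(X)={2,3,5} D(Y)={4,5,7,8,9}: W {5,8}->{5}; X {2,3,5}->{2,3}; Y {4,5,7,8,9}->{7,8}
So after all 3 constraints: D(Y) = {7,8}

Answer: {7,8}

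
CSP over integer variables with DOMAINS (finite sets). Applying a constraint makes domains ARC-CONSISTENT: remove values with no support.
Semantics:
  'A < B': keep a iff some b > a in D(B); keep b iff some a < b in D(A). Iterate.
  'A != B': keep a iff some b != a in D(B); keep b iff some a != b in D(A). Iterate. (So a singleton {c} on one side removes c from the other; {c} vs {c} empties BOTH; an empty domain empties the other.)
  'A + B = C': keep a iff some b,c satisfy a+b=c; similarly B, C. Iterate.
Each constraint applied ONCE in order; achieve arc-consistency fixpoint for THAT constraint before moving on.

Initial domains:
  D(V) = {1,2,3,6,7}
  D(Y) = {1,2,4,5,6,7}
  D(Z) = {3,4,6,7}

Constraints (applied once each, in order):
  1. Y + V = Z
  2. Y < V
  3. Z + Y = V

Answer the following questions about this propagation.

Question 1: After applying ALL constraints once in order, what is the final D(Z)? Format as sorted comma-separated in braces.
Answer: {4}

Derivation:
Constraint 1 (Y + V = Z) on D(Y)={1,2,4,5,6,7} D(V)={1,2,3,6,7} D(Z)={3,4,6,7}: Y {1,2,4,5,6,7}->{1,2,4,5,6}; V {1,2,3,6,7}->{1,2,3,6}
Constraint 2 (Y < V) on D(Y)={1,2,4,5,6} D(V)={1,2,3,6}: Y {1,2,4,5,6}->{1,2,4,5}; V {1,2,3,6}->{2,3,6}
Constraint 3 (Z + Y = V) on D(Z)={3,4,6,7} D(Y)={1,2,4,5} D(V)={2,3,6}: Z {3,4,6,7}->{4}; Y {1,2,4,5}->{2}; V {2,3,6}->{6}
So after all 3 constraints: D(Z) = {4}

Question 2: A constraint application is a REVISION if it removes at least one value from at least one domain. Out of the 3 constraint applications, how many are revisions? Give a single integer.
Answer: 3

Derivation:
Constraint 1 (Y + V = Z) on D(Y)={1,2,4,5,6,7} D(V)={1,2,3,6,7} D(Z)={3,4,6,7}: Y {1,2,4,5,6,7}->{1,2,4,5,6}; V {1,2,3,6,7}->{1,2,3,6} => REVISION
Constraint 2 (Y < V) on D(Y)={1,2,4,5,6} D(V)={1,2,3,6}: Y {1,2,4,5,6}->{1,2,4,5}; V {1,2,3,6}->{2,3,6} => REVISION
Constraint 3 (Z + Y = V) on D(Z)={3,4,6,7} D(Y)={1,2,4,5} D(V)={2,3,6}: Z {3,4,6,7}->{4}; Y {1,2,4,5}->{2}; V {2,3,6}->{6} => REVISION
Total revisions = 3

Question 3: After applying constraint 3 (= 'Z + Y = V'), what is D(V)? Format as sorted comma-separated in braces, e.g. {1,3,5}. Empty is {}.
Answer: {6}

Derivation:
Constraint 1 (Y + V = Z) on D(Y)={1,2,4,5,6,7} D(V)={1,2,3,6,7} D(Z)={3,4,6,7}: Y {1,2,4,5,6,7}->{1,2,4,5,6}; V {1,2,3,6,7}->{1,2,3,6}
Constraint 2 (Y < V) on D(Y)={1,2,4,5,6} D(V)={1,2,3,6}: Y {1,2,4,5,6}->{1,2,4,5}; V {1,2,3,6}->{2,3,6}
Constraint 3 (Z + Y = V) on D(Z)={3,4,6,7} D(Y)={1,2,4,5} D(V)={2,3,6}: Z {3,4,6,7}->{4}; Y {1,2,4,5}->{2}; V {2,3,6}->{6}
So after constraint 3: D(V) = {6}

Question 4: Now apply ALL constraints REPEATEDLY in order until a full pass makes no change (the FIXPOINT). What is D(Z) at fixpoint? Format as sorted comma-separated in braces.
Answer: {}

Derivation:
pass 0 (initial): D(Z)={3,4,6,7}
pass 1: V {1,2,3,6,7}->{6}; Y {1,2,4,5,6,7}->{2}; Z {3,4,6,7}->{4}
pass 2: V {6}->{}; Y {2}->{}; Z {4}->{}
pass 3: no change
Fixpoint after 3 passes: D(Z) = {}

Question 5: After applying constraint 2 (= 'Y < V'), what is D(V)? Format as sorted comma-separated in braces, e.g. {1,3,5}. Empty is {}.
Answer: {2,3,6}

Derivation:
Constraint 1 (Y + V = Z) on D(Y)={1,2,4,5,6,7} D(V)={1,2,3,6,7} D(Z)={3,4,6,7}: Y {1,2,4,5,6,7}->{1,2,4,5,6}; V {1,2,3,6,7}->{1,2,3,6}
Constraint 2 (Y < V) on D(Y)={1,2,4,5,6} D(V)={1,2,3,6}: Y {1,2,4,5,6}->{1,2,4,5}; V {1,2,3,6}->{2,3,6}
So after constraint 2: D(V) = {2,3,6}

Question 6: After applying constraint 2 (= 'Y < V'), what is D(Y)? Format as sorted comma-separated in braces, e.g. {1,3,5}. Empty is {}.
Constraint 1 (Y + V = Z) on D(Y)={1,2,4,5,6,7} D(V)={1,2,3,6,7} D(Z)={3,4,6,7}: Y {1,2,4,5,6,7}->{1,2,4,5,6}; V {1,2,3,6,7}->{1,2,3,6}
Constraint 2 (Y < V) on D(Y)={1,2,4,5,6} D(V)={1,2,3,6}: Y {1,2,4,5,6}->{1,2,4,5}; V {1,2,3,6}->{2,3,6}
So after constraint 2: D(Y) = {1,2,4,5}

Answer: {1,2,4,5}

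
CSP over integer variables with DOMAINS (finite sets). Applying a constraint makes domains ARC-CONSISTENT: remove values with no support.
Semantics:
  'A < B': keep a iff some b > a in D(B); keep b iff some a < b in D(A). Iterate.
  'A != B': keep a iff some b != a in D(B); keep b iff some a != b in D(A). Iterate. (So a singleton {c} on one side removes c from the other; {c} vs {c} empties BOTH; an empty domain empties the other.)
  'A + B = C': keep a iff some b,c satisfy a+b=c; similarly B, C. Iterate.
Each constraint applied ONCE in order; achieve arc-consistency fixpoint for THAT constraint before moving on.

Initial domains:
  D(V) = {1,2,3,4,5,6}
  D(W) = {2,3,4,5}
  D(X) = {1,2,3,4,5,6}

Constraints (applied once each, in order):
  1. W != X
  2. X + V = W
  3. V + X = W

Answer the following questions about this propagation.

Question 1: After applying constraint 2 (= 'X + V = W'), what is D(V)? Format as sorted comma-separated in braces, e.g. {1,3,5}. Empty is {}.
Answer: {1,2,3,4}

Derivation:
Constraint 1 (W != X) on D(W)={2,3,4,5} D(X)={1,2,3,4,5,6}: no change
Constraint 2 (X + V = W) on D(X)={1,2,3,4,5,6} D(V)={1,2,3,4,5,6} D(W)={2,3,4,5}: X {1,2,3,4,5,6}->{1,2,3,4}; V {1,2,3,4,5,6}->{1,2,3,4}
So after constraint 2: D(V) = {1,2,3,4}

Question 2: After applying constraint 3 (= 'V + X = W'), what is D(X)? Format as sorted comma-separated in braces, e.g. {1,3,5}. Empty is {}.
Answer: {1,2,3,4}

Derivation:
Constraint 1 (W != X) on D(W)={2,3,4,5} D(X)={1,2,3,4,5,6}: no change
Constraint 2 (X + V = W) on D(X)={1,2,3,4,5,6} D(V)={1,2,3,4,5,6} D(W)={2,3,4,5}: X {1,2,3,4,5,6}->{1,2,3,4}; V {1,2,3,4,5,6}->{1,2,3,4}
Constraint 3 (V + X = W) on D(V)={1,2,3,4} D(X)={1,2,3,4} D(W)={2,3,4,5}: no change
So after constraint 3: D(X) = {1,2,3,4}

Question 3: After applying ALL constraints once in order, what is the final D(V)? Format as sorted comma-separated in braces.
Answer: {1,2,3,4}

Derivation:
Constraint 1 (W != X) on D(W)={2,3,4,5} D(X)={1,2,3,4,5,6}: no change
Constraint 2 (X + V = W) on D(X)={1,2,3,4,5,6} D(V)={1,2,3,4,5,6} D(W)={2,3,4,5}: X {1,2,3,4,5,6}->{1,2,3,4}; V {1,2,3,4,5,6}->{1,2,3,4}
Constraint 3 (V + X = W) on D(V)={1,2,3,4} D(X)={1,2,3,4} D(W)={2,3,4,5}: no change
So after all 3 constraints: D(V) = {1,2,3,4}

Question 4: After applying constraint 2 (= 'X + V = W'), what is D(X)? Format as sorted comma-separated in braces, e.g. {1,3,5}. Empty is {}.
Constraint 1 (W != X) on D(W)={2,3,4,5} D(X)={1,2,3,4,5,6}: no change
Constraint 2 (X + V = W) on D(X)={1,2,3,4,5,6} D(V)={1,2,3,4,5,6} D(W)={2,3,4,5}: X {1,2,3,4,5,6}->{1,2,3,4}; V {1,2,3,4,5,6}->{1,2,3,4}
So after constraint 2: D(X) = {1,2,3,4}

Answer: {1,2,3,4}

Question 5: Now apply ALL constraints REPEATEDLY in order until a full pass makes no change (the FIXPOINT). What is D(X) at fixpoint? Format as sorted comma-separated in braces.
Answer: {1,2,3,4}

Derivation:
pass 0 (initial): D(X)={1,2,3,4,5,6}
pass 1: V {1,2,3,4,5,6}->{1,2,3,4}; X {1,2,3,4,5,6}->{1,2,3,4}
pass 2: no change
Fixpoint after 2 passes: D(X) = {1,2,3,4}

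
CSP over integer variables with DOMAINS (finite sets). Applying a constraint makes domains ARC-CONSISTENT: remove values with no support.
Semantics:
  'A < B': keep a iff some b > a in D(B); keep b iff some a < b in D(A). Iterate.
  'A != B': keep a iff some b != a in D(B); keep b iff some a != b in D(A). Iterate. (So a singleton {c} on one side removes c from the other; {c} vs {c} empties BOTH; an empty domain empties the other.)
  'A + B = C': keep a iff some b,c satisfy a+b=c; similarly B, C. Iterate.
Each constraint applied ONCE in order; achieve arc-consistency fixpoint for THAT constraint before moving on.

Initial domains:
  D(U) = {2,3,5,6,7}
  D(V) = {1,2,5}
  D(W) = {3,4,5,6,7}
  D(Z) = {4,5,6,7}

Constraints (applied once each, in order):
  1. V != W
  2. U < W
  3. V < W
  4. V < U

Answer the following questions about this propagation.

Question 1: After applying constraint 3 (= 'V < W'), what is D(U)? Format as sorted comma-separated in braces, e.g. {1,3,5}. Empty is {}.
Constraint 1 (V != W) on D(V)={1,2,5} D(W)={3,4,5,6,7}: no change
Constraint 2 (U < W) on D(U)={2,3,5,6,7} D(W)={3,4,5,6,7}: U {2,3,5,6,7}->{2,3,5,6}
Constraint 3 (V < W) on D(V)={1,2,5} D(W)={3,4,5,6,7}: no change
So after constraint 3: D(U) = {2,3,5,6}

Answer: {2,3,5,6}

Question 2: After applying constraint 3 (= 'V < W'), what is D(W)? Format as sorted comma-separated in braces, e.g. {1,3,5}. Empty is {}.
Answer: {3,4,5,6,7}

Derivation:
Constraint 1 (V != W) on D(V)={1,2,5} D(W)={3,4,5,6,7}: no change
Constraint 2 (U < W) on D(U)={2,3,5,6,7} D(W)={3,4,5,6,7}: U {2,3,5,6,7}->{2,3,5,6}
Constraint 3 (V < W) on D(V)={1,2,5} D(W)={3,4,5,6,7}: no change
So after constraint 3: D(W) = {3,4,5,6,7}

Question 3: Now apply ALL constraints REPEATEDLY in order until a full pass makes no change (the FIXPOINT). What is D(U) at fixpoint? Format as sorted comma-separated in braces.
Answer: {2,3,5,6}

Derivation:
pass 0 (initial): D(U)={2,3,5,6,7}
pass 1: U {2,3,5,6,7}->{2,3,5,6}
pass 2: no change
Fixpoint after 2 passes: D(U) = {2,3,5,6}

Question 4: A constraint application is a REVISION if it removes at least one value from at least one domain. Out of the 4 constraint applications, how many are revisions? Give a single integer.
Constraint 1 (V != W) on D(V)={1,2,5} D(W)={3,4,5,6,7}: no change => not a revision
Constraint 2 (U < W) on D(U)={2,3,5,6,7} D(W)={3,4,5,6,7}: U {2,3,5,6,7}->{2,3,5,6} => REVISION
Constraint 3 (V < W) on D(V)={1,2,5} D(W)={3,4,5,6,7}: no change => not a revision
Constraint 4 (V < U) on D(V)={1,2,5} D(U)={2,3,5,6}: no change => not a revision
Total revisions = 1

Answer: 1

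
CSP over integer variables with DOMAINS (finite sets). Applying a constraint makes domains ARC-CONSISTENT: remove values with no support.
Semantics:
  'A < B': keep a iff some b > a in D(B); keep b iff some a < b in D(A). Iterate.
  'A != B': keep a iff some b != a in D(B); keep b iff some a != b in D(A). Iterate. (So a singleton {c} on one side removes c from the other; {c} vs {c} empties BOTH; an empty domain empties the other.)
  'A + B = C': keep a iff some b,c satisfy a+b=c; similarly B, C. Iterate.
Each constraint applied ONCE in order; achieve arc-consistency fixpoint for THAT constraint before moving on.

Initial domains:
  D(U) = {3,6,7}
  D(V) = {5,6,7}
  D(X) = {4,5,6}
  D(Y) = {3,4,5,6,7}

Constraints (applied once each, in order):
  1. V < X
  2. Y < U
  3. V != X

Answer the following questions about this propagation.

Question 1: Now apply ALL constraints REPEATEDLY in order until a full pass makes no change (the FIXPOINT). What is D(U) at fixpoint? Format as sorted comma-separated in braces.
Answer: {6,7}

Derivation:
pass 0 (initial): D(U)={3,6,7}
pass 1: U {3,6,7}->{6,7}; V {5,6,7}->{5}; X {4,5,6}->{6}; Y {3,4,5,6,7}->{3,4,5,6}
pass 2: no change
Fixpoint after 2 passes: D(U) = {6,7}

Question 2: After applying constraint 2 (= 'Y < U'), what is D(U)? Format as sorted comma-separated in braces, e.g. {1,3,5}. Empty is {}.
Constraint 1 (V < X) on D(V)={5,6,7} D(X)={4,5,6}: V {5,6,7}->{5}; X {4,5,6}->{6}
Constraint 2 (Y < U) on D(Y)={3,4,5,6,7} D(U)={3,6,7}: Y {3,4,5,6,7}->{3,4,5,6}; U {3,6,7}->{6,7}
So after constraint 2: D(U) = {6,7}

Answer: {6,7}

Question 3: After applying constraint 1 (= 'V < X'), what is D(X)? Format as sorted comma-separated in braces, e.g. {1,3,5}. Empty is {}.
Constraint 1 (V < X) on D(V)={5,6,7} D(X)={4,5,6}: V {5,6,7}->{5}; X {4,5,6}->{6}
So after constraint 1: D(X) = {6}

Answer: {6}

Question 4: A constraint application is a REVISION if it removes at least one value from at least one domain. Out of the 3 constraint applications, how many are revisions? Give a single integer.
Answer: 2

Derivation:
Constraint 1 (V < X) on D(V)={5,6,7} D(X)={4,5,6}: V {5,6,7}->{5}; X {4,5,6}->{6} => REVISION
Constraint 2 (Y < U) on D(Y)={3,4,5,6,7} D(U)={3,6,7}: Y {3,4,5,6,7}->{3,4,5,6}; U {3,6,7}->{6,7} => REVISION
Constraint 3 (V != X) on D(V)={5} D(X)={6}: no change => not a revision
Total revisions = 2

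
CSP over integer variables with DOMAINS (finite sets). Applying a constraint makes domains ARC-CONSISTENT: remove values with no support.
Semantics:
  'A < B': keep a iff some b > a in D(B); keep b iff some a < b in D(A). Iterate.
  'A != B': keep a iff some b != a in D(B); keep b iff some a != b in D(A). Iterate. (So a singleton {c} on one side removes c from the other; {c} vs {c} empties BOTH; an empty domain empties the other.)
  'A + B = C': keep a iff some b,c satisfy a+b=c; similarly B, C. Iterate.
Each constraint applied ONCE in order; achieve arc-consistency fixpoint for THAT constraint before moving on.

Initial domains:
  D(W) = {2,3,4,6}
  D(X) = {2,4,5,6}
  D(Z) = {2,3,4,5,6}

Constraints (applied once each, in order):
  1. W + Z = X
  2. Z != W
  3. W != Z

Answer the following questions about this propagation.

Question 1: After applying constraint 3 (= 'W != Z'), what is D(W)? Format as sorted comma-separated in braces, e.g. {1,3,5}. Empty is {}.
Answer: {2,3,4}

Derivation:
Constraint 1 (W + Z = X) on D(W)={2,3,4,6} D(Z)={2,3,4,5,6} D(X)={2,4,5,6}: W {2,3,4,6}->{2,3,4}; Z {2,3,4,5,6}->{2,3,4}; X {2,4,5,6}->{4,5,6}
Constraint 2 (Z != W) on D(Z)={2,3,4} D(W)={2,3,4}: no change
Constraint 3 (W != Z) on D(W)={2,3,4} D(Z)={2,3,4}: no change
So after constraint 3: D(W) = {2,3,4}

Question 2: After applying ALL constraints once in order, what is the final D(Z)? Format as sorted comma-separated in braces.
Constraint 1 (W + Z = X) on D(W)={2,3,4,6} D(Z)={2,3,4,5,6} D(X)={2,4,5,6}: W {2,3,4,6}->{2,3,4}; Z {2,3,4,5,6}->{2,3,4}; X {2,4,5,6}->{4,5,6}
Constraint 2 (Z != W) on D(Z)={2,3,4} D(W)={2,3,4}: no change
Constraint 3 (W != Z) on D(W)={2,3,4} D(Z)={2,3,4}: no change
So after all 3 constraints: D(Z) = {2,3,4}

Answer: {2,3,4}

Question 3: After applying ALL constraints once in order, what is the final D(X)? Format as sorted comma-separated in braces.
Constraint 1 (W + Z = X) on D(W)={2,3,4,6} D(Z)={2,3,4,5,6} D(X)={2,4,5,6}: W {2,3,4,6}->{2,3,4}; Z {2,3,4,5,6}->{2,3,4}; X {2,4,5,6}->{4,5,6}
Constraint 2 (Z != W) on D(Z)={2,3,4} D(W)={2,3,4}: no change
Constraint 3 (W != Z) on D(W)={2,3,4} D(Z)={2,3,4}: no change
So after all 3 constraints: D(X) = {4,5,6}

Answer: {4,5,6}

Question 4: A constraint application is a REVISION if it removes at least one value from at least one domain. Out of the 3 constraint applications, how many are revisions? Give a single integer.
Answer: 1

Derivation:
Constraint 1 (W + Z = X) on D(W)={2,3,4,6} D(Z)={2,3,4,5,6} D(X)={2,4,5,6}: W {2,3,4,6}->{2,3,4}; Z {2,3,4,5,6}->{2,3,4}; X {2,4,5,6}->{4,5,6} => REVISION
Constraint 2 (Z != W) on D(Z)={2,3,4} D(W)={2,3,4}: no change => not a revision
Constraint 3 (W != Z) on D(W)={2,3,4} D(Z)={2,3,4}: no change => not a revision
Total revisions = 1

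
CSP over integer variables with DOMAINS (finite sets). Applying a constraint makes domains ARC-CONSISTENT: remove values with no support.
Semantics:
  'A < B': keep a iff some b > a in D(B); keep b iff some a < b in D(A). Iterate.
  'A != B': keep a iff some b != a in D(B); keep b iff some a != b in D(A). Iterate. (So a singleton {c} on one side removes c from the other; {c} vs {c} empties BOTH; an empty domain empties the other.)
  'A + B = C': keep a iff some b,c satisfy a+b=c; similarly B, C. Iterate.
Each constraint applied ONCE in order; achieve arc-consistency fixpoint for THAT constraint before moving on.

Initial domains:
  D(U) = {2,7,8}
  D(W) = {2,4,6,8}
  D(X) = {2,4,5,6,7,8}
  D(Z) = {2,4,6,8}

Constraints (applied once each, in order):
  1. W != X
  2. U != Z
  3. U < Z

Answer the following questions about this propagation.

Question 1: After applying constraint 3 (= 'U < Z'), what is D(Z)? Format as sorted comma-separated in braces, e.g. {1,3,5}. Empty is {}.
Answer: {4,6,8}

Derivation:
Constraint 1 (W != X) on D(W)={2,4,6,8} D(X)={2,4,5,6,7,8}: no change
Constraint 2 (U != Z) on D(U)={2,7,8} D(Z)={2,4,6,8}: no change
Constraint 3 (U < Z) on D(U)={2,7,8} D(Z)={2,4,6,8}: U {2,7,8}->{2,7}; Z {2,4,6,8}->{4,6,8}
So after constraint 3: D(Z) = {4,6,8}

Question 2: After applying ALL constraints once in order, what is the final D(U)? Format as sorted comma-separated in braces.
Answer: {2,7}

Derivation:
Constraint 1 (W != X) on D(W)={2,4,6,8} D(X)={2,4,5,6,7,8}: no change
Constraint 2 (U != Z) on D(U)={2,7,8} D(Z)={2,4,6,8}: no change
Constraint 3 (U < Z) on D(U)={2,7,8} D(Z)={2,4,6,8}: U {2,7,8}->{2,7}; Z {2,4,6,8}->{4,6,8}
So after all 3 constraints: D(U) = {2,7}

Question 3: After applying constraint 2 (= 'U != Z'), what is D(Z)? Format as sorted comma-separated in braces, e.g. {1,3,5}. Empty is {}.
Answer: {2,4,6,8}

Derivation:
Constraint 1 (W != X) on D(W)={2,4,6,8} D(X)={2,4,5,6,7,8}: no change
Constraint 2 (U != Z) on D(U)={2,7,8} D(Z)={2,4,6,8}: no change
So after constraint 2: D(Z) = {2,4,6,8}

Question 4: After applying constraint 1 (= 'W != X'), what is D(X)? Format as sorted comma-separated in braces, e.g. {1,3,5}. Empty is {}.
Answer: {2,4,5,6,7,8}

Derivation:
Constraint 1 (W != X) on D(W)={2,4,6,8} D(X)={2,4,5,6,7,8}: no change
So after constraint 1: D(X) = {2,4,5,6,7,8}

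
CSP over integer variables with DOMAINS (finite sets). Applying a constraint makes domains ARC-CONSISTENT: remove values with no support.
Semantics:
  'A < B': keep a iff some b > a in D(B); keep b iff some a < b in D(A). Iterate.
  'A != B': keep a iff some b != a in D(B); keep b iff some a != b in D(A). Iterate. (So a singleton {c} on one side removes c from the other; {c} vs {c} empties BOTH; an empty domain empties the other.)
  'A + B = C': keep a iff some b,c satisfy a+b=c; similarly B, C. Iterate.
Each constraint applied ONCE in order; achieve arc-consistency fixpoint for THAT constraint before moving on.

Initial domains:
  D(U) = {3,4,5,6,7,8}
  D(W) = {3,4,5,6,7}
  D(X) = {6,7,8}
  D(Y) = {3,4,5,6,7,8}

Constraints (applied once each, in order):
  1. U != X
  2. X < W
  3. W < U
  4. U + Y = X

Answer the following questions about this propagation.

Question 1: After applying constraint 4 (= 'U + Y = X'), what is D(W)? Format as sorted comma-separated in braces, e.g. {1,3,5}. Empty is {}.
Constraint 1 (U != X) on D(U)={3,4,5,6,7,8} D(X)={6,7,8}: no change
Constraint 2 (X < W) on D(X)={6,7,8} D(W)={3,4,5,6,7}: X {6,7,8}->{6}; W {3,4,5,6,7}->{7}
Constraint 3 (W < U) on D(W)={7} D(U)={3,4,5,6,7,8}: U {3,4,5,6,7,8}->{8}
Constraint 4 (U + Y = X) on D(U)={8} D(Y)={3,4,5,6,7,8} D(X)={6}: U {8}->{}; Y {3,4,5,6,7,8}->{}; X {6}->{}
So after constraint 4: D(W) = {7}

Answer: {7}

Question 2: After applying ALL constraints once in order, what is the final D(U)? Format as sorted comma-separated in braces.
Answer: {}

Derivation:
Constraint 1 (U != X) on D(U)={3,4,5,6,7,8} D(X)={6,7,8}: no change
Constraint 2 (X < W) on D(X)={6,7,8} D(W)={3,4,5,6,7}: X {6,7,8}->{6}; W {3,4,5,6,7}->{7}
Constraint 3 (W < U) on D(W)={7} D(U)={3,4,5,6,7,8}: U {3,4,5,6,7,8}->{8}
Constraint 4 (U + Y = X) on D(U)={8} D(Y)={3,4,5,6,7,8} D(X)={6}: U {8}->{}; Y {3,4,5,6,7,8}->{}; X {6}->{}
So after all 4 constraints: D(U) = {}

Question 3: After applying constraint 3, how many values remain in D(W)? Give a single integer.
Answer: 1

Derivation:
Constraint 1 (U != X) on D(U)={3,4,5,6,7,8} D(X)={6,7,8}: no change
Constraint 2 (X < W) on D(X)={6,7,8} D(W)={3,4,5,6,7}: X {6,7,8}->{6}; W {3,4,5,6,7}->{7}
Constraint 3 (W < U) on D(W)={7} D(U)={3,4,5,6,7,8}: U {3,4,5,6,7,8}->{8}
So after constraint 3: D(W)={7}, size = 1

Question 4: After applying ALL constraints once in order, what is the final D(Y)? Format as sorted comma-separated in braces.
Constraint 1 (U != X) on D(U)={3,4,5,6,7,8} D(X)={6,7,8}: no change
Constraint 2 (X < W) on D(X)={6,7,8} D(W)={3,4,5,6,7}: X {6,7,8}->{6}; W {3,4,5,6,7}->{7}
Constraint 3 (W < U) on D(W)={7} D(U)={3,4,5,6,7,8}: U {3,4,5,6,7,8}->{8}
Constraint 4 (U + Y = X) on D(U)={8} D(Y)={3,4,5,6,7,8} D(X)={6}: U {8}->{}; Y {3,4,5,6,7,8}->{}; X {6}->{}
So after all 4 constraints: D(Y) = {}

Answer: {}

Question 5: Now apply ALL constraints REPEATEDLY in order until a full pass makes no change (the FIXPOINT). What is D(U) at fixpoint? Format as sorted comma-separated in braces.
Answer: {}

Derivation:
pass 0 (initial): D(U)={3,4,5,6,7,8}
pass 1: U {3,4,5,6,7,8}->{}; W {3,4,5,6,7}->{7}; X {6,7,8}->{}; Y {3,4,5,6,7,8}->{}
pass 2: W {7}->{}
pass 3: no change
Fixpoint after 3 passes: D(U) = {}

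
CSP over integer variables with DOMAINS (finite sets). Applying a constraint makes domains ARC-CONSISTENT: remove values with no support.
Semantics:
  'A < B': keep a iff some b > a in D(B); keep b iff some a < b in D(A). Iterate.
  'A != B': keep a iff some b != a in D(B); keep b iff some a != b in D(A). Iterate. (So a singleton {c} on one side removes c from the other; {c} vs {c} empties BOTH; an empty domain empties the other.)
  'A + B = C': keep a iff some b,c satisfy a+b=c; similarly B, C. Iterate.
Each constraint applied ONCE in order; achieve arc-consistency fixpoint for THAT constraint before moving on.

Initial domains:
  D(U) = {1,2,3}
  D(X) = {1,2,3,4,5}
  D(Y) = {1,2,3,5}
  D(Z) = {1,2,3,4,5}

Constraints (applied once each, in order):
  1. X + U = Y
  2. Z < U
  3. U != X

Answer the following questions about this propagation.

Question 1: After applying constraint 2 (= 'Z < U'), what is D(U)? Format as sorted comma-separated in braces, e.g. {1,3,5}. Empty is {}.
Constraint 1 (X + U = Y) on D(X)={1,2,3,4,5} D(U)={1,2,3} D(Y)={1,2,3,5}: X {1,2,3,4,5}->{1,2,3,4}; Y {1,2,3,5}->{2,3,5}
Constraint 2 (Z < U) on D(Z)={1,2,3,4,5} D(U)={1,2,3}: Z {1,2,3,4,5}->{1,2}; U {1,2,3}->{2,3}
So after constraint 2: D(U) = {2,3}

Answer: {2,3}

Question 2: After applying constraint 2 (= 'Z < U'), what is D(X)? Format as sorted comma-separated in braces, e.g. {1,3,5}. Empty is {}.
Answer: {1,2,3,4}

Derivation:
Constraint 1 (X + U = Y) on D(X)={1,2,3,4,5} D(U)={1,2,3} D(Y)={1,2,3,5}: X {1,2,3,4,5}->{1,2,3,4}; Y {1,2,3,5}->{2,3,5}
Constraint 2 (Z < U) on D(Z)={1,2,3,4,5} D(U)={1,2,3}: Z {1,2,3,4,5}->{1,2}; U {1,2,3}->{2,3}
So after constraint 2: D(X) = {1,2,3,4}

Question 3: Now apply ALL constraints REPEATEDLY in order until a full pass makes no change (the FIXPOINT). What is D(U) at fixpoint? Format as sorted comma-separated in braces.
Answer: {2,3}

Derivation:
pass 0 (initial): D(U)={1,2,3}
pass 1: U {1,2,3}->{2,3}; X {1,2,3,4,5}->{1,2,3,4}; Y {1,2,3,5}->{2,3,5}; Z {1,2,3,4,5}->{1,2}
pass 2: X {1,2,3,4}->{1,2,3}; Y {2,3,5}->{3,5}
pass 3: no change
Fixpoint after 3 passes: D(U) = {2,3}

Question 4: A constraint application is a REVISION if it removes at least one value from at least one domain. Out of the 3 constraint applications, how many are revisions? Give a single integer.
Constraint 1 (X + U = Y) on D(X)={1,2,3,4,5} D(U)={1,2,3} D(Y)={1,2,3,5}: X {1,2,3,4,5}->{1,2,3,4}; Y {1,2,3,5}->{2,3,5} => REVISION
Constraint 2 (Z < U) on D(Z)={1,2,3,4,5} D(U)={1,2,3}: Z {1,2,3,4,5}->{1,2}; U {1,2,3}->{2,3} => REVISION
Constraint 3 (U != X) on D(U)={2,3} D(X)={1,2,3,4}: no change => not a revision
Total revisions = 2

Answer: 2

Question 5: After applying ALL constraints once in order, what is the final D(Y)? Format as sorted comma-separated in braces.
Answer: {2,3,5}

Derivation:
Constraint 1 (X + U = Y) on D(X)={1,2,3,4,5} D(U)={1,2,3} D(Y)={1,2,3,5}: X {1,2,3,4,5}->{1,2,3,4}; Y {1,2,3,5}->{2,3,5}
Constraint 2 (Z < U) on D(Z)={1,2,3,4,5} D(U)={1,2,3}: Z {1,2,3,4,5}->{1,2}; U {1,2,3}->{2,3}
Constraint 3 (U != X) on D(U)={2,3} D(X)={1,2,3,4}: no change
So after all 3 constraints: D(Y) = {2,3,5}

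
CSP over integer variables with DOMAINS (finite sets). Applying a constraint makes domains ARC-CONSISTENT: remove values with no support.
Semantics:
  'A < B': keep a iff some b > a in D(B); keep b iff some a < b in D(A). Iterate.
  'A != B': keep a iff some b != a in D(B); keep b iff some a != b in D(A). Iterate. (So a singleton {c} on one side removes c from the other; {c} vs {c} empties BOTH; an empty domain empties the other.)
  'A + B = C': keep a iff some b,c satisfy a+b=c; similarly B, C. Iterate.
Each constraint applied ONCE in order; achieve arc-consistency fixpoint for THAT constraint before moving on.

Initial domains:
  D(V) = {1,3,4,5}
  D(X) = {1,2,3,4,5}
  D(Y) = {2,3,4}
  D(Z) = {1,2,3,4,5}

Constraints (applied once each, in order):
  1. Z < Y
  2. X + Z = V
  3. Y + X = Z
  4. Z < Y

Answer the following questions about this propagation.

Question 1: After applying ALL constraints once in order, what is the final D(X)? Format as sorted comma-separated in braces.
Answer: {1}

Derivation:
Constraint 1 (Z < Y) on D(Z)={1,2,3,4,5} D(Y)={2,3,4}: Z {1,2,3,4,5}->{1,2,3}
Constraint 2 (X + Z = V) on D(X)={1,2,3,4,5} D(Z)={1,2,3} D(V)={1,3,4,5}: X {1,2,3,4,5}->{1,2,3,4}; V {1,3,4,5}->{3,4,5}
Constraint 3 (Y + X = Z) on D(Y)={2,3,4} D(X)={1,2,3,4} D(Z)={1,2,3}: Y {2,3,4}->{2}; X {1,2,3,4}->{1}; Z {1,2,3}->{3}
Constraint 4 (Z < Y) on D(Z)={3} D(Y)={2}: Z {3}->{}; Y {2}->{}
So after all 4 constraints: D(X) = {1}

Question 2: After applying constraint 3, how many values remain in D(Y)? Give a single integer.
Answer: 1

Derivation:
Constraint 1 (Z < Y) on D(Z)={1,2,3,4,5} D(Y)={2,3,4}: Z {1,2,3,4,5}->{1,2,3}
Constraint 2 (X + Z = V) on D(X)={1,2,3,4,5} D(Z)={1,2,3} D(V)={1,3,4,5}: X {1,2,3,4,5}->{1,2,3,4}; V {1,3,4,5}->{3,4,5}
Constraint 3 (Y + X = Z) on D(Y)={2,3,4} D(X)={1,2,3,4} D(Z)={1,2,3}: Y {2,3,4}->{2}; X {1,2,3,4}->{1}; Z {1,2,3}->{3}
So after constraint 3: D(Y)={2}, size = 1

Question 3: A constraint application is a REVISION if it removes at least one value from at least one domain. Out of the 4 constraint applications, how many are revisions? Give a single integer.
Answer: 4

Derivation:
Constraint 1 (Z < Y) on D(Z)={1,2,3,4,5} D(Y)={2,3,4}: Z {1,2,3,4,5}->{1,2,3} => REVISION
Constraint 2 (X + Z = V) on D(X)={1,2,3,4,5} D(Z)={1,2,3} D(V)={1,3,4,5}: X {1,2,3,4,5}->{1,2,3,4}; V {1,3,4,5}->{3,4,5} => REVISION
Constraint 3 (Y + X = Z) on D(Y)={2,3,4} D(X)={1,2,3,4} D(Z)={1,2,3}: Y {2,3,4}->{2}; X {1,2,3,4}->{1}; Z {1,2,3}->{3} => REVISION
Constraint 4 (Z < Y) on D(Z)={3} D(Y)={2}: Z {3}->{}; Y {2}->{} => REVISION
Total revisions = 4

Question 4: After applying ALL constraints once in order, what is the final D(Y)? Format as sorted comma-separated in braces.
Constraint 1 (Z < Y) on D(Z)={1,2,3,4,5} D(Y)={2,3,4}: Z {1,2,3,4,5}->{1,2,3}
Constraint 2 (X + Z = V) on D(X)={1,2,3,4,5} D(Z)={1,2,3} D(V)={1,3,4,5}: X {1,2,3,4,5}->{1,2,3,4}; V {1,3,4,5}->{3,4,5}
Constraint 3 (Y + X = Z) on D(Y)={2,3,4} D(X)={1,2,3,4} D(Z)={1,2,3}: Y {2,3,4}->{2}; X {1,2,3,4}->{1}; Z {1,2,3}->{3}
Constraint 4 (Z < Y) on D(Z)={3} D(Y)={2}: Z {3}->{}; Y {2}->{}
So after all 4 constraints: D(Y) = {}

Answer: {}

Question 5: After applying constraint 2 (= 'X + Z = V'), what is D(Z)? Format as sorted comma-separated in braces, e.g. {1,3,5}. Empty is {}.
Constraint 1 (Z < Y) on D(Z)={1,2,3,4,5} D(Y)={2,3,4}: Z {1,2,3,4,5}->{1,2,3}
Constraint 2 (X + Z = V) on D(X)={1,2,3,4,5} D(Z)={1,2,3} D(V)={1,3,4,5}: X {1,2,3,4,5}->{1,2,3,4}; V {1,3,4,5}->{3,4,5}
So after constraint 2: D(Z) = {1,2,3}

Answer: {1,2,3}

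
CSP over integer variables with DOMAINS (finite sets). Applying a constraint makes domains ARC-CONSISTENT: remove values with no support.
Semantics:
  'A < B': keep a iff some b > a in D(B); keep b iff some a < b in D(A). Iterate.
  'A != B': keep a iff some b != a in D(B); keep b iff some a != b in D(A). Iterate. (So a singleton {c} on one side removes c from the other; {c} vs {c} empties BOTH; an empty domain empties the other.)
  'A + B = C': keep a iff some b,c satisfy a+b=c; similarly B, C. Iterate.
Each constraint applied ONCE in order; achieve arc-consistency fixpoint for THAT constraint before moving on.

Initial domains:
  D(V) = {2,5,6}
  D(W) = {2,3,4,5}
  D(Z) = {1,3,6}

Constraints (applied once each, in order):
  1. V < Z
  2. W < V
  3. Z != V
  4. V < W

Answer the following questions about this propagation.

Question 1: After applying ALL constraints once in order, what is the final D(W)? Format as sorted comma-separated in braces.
Answer: {}

Derivation:
Constraint 1 (V < Z) on D(V)={2,5,6} D(Z)={1,3,6}: V {2,5,6}->{2,5}; Z {1,3,6}->{3,6}
Constraint 2 (W < V) on D(W)={2,3,4,5} D(V)={2,5}: W {2,3,4,5}->{2,3,4}; V {2,5}->{5}
Constraint 3 (Z != V) on D(Z)={3,6} D(V)={5}: no change
Constraint 4 (V < W) on D(V)={5} D(W)={2,3,4}: V {5}->{}; W {2,3,4}->{}
So after all 4 constraints: D(W) = {}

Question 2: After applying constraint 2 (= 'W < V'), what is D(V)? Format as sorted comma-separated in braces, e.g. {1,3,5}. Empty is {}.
Answer: {5}

Derivation:
Constraint 1 (V < Z) on D(V)={2,5,6} D(Z)={1,3,6}: V {2,5,6}->{2,5}; Z {1,3,6}->{3,6}
Constraint 2 (W < V) on D(W)={2,3,4,5} D(V)={2,5}: W {2,3,4,5}->{2,3,4}; V {2,5}->{5}
So after constraint 2: D(V) = {5}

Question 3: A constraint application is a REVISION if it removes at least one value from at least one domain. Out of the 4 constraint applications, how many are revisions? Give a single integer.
Constraint 1 (V < Z) on D(V)={2,5,6} D(Z)={1,3,6}: V {2,5,6}->{2,5}; Z {1,3,6}->{3,6} => REVISION
Constraint 2 (W < V) on D(W)={2,3,4,5} D(V)={2,5}: W {2,3,4,5}->{2,3,4}; V {2,5}->{5} => REVISION
Constraint 3 (Z != V) on D(Z)={3,6} D(V)={5}: no change => not a revision
Constraint 4 (V < W) on D(V)={5} D(W)={2,3,4}: V {5}->{}; W {2,3,4}->{} => REVISION
Total revisions = 3

Answer: 3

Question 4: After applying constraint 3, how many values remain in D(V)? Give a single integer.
Answer: 1

Derivation:
Constraint 1 (V < Z) on D(V)={2,5,6} D(Z)={1,3,6}: V {2,5,6}->{2,5}; Z {1,3,6}->{3,6}
Constraint 2 (W < V) on D(W)={2,3,4,5} D(V)={2,5}: W {2,3,4,5}->{2,3,4}; V {2,5}->{5}
Constraint 3 (Z != V) on D(Z)={3,6} D(V)={5}: no change
So after constraint 3: D(V)={5}, size = 1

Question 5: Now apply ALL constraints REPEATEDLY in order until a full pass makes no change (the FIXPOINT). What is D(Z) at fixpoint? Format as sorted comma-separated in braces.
pass 0 (initial): D(Z)={1,3,6}
pass 1: V {2,5,6}->{}; W {2,3,4,5}->{}; Z {1,3,6}->{3,6}
pass 2: Z {3,6}->{}
pass 3: no change
Fixpoint after 3 passes: D(Z) = {}

Answer: {}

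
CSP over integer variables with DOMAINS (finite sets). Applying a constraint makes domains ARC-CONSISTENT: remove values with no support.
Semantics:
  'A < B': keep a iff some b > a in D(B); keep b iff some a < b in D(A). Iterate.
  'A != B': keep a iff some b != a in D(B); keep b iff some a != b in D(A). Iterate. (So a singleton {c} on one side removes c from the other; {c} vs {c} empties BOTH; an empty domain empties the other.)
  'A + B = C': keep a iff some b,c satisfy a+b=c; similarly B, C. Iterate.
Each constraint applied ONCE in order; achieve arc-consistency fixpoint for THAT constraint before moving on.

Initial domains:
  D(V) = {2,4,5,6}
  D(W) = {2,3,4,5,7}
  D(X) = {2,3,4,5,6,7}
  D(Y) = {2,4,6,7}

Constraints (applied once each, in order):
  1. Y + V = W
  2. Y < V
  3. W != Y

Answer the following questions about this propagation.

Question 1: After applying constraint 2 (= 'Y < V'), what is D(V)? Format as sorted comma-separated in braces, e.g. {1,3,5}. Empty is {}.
Constraint 1 (Y + V = W) on D(Y)={2,4,6,7} D(V)={2,4,5,6} D(W)={2,3,4,5,7}: Y {2,4,6,7}->{2}; V {2,4,5,6}->{2,5}; W {2,3,4,5,7}->{4,7}
Constraint 2 (Y < V) on D(Y)={2} D(V)={2,5}: V {2,5}->{5}
So after constraint 2: D(V) = {5}

Answer: {5}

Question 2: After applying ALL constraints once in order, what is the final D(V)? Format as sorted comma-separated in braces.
Answer: {5}

Derivation:
Constraint 1 (Y + V = W) on D(Y)={2,4,6,7} D(V)={2,4,5,6} D(W)={2,3,4,5,7}: Y {2,4,6,7}->{2}; V {2,4,5,6}->{2,5}; W {2,3,4,5,7}->{4,7}
Constraint 2 (Y < V) on D(Y)={2} D(V)={2,5}: V {2,5}->{5}
Constraint 3 (W != Y) on D(W)={4,7} D(Y)={2}: no change
So after all 3 constraints: D(V) = {5}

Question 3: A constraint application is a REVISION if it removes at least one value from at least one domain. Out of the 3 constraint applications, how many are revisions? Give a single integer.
Constraint 1 (Y + V = W) on D(Y)={2,4,6,7} D(V)={2,4,5,6} D(W)={2,3,4,5,7}: Y {2,4,6,7}->{2}; V {2,4,5,6}->{2,5}; W {2,3,4,5,7}->{4,7} => REVISION
Constraint 2 (Y < V) on D(Y)={2} D(V)={2,5}: V {2,5}->{5} => REVISION
Constraint 3 (W != Y) on D(W)={4,7} D(Y)={2}: no change => not a revision
Total revisions = 2

Answer: 2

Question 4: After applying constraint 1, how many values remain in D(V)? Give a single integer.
Constraint 1 (Y + V = W) on D(Y)={2,4,6,7} D(V)={2,4,5,6} D(W)={2,3,4,5,7}: Y {2,4,6,7}->{2}; V {2,4,5,6}->{2,5}; W {2,3,4,5,7}->{4,7}
So after constraint 1: D(V)={2,5}, size = 2

Answer: 2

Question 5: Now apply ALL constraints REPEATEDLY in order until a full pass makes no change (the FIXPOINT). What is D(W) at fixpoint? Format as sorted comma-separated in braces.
pass 0 (initial): D(W)={2,3,4,5,7}
pass 1: V {2,4,5,6}->{5}; W {2,3,4,5,7}->{4,7}; Y {2,4,6,7}->{2}
pass 2: W {4,7}->{7}
pass 3: no change
Fixpoint after 3 passes: D(W) = {7}

Answer: {7}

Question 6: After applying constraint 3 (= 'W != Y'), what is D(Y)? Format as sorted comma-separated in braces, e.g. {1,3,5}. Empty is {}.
Constraint 1 (Y + V = W) on D(Y)={2,4,6,7} D(V)={2,4,5,6} D(W)={2,3,4,5,7}: Y {2,4,6,7}->{2}; V {2,4,5,6}->{2,5}; W {2,3,4,5,7}->{4,7}
Constraint 2 (Y < V) on D(Y)={2} D(V)={2,5}: V {2,5}->{5}
Constraint 3 (W != Y) on D(W)={4,7} D(Y)={2}: no change
So after constraint 3: D(Y) = {2}

Answer: {2}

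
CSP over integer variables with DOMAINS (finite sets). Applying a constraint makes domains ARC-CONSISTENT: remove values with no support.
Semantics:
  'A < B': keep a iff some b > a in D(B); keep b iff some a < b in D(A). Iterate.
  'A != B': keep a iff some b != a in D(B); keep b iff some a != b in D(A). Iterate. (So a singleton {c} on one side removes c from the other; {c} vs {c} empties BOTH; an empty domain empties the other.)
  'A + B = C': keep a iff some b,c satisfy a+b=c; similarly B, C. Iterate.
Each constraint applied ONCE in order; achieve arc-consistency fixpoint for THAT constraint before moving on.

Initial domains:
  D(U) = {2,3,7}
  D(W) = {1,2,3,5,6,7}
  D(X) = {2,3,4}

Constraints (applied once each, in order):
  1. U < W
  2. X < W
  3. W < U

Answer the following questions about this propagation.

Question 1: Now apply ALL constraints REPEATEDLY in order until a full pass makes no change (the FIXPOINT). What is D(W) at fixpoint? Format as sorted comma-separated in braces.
pass 0 (initial): D(W)={1,2,3,5,6,7}
pass 1: U {2,3,7}->{}; W {1,2,3,5,6,7}->{}
pass 2: X {2,3,4}->{}
pass 3: no change
Fixpoint after 3 passes: D(W) = {}

Answer: {}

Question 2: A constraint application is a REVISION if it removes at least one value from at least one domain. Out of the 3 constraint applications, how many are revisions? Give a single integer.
Answer: 2

Derivation:
Constraint 1 (U < W) on D(U)={2,3,7} D(W)={1,2,3,5,6,7}: U {2,3,7}->{2,3}; W {1,2,3,5,6,7}->{3,5,6,7} => REVISION
Constraint 2 (X < W) on D(X)={2,3,4} D(W)={3,5,6,7}: no change => not a revision
Constraint 3 (W < U) on D(W)={3,5,6,7} D(U)={2,3}: W {3,5,6,7}->{}; U {2,3}->{} => REVISION
Total revisions = 2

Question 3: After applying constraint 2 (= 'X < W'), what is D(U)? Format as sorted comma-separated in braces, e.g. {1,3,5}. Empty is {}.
Answer: {2,3}

Derivation:
Constraint 1 (U < W) on D(U)={2,3,7} D(W)={1,2,3,5,6,7}: U {2,3,7}->{2,3}; W {1,2,3,5,6,7}->{3,5,6,7}
Constraint 2 (X < W) on D(X)={2,3,4} D(W)={3,5,6,7}: no change
So after constraint 2: D(U) = {2,3}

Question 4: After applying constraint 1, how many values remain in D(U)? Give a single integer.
Answer: 2

Derivation:
Constraint 1 (U < W) on D(U)={2,3,7} D(W)={1,2,3,5,6,7}: U {2,3,7}->{2,3}; W {1,2,3,5,6,7}->{3,5,6,7}
So after constraint 1: D(U)={2,3}, size = 2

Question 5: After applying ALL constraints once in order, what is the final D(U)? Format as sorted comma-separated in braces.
Answer: {}

Derivation:
Constraint 1 (U < W) on D(U)={2,3,7} D(W)={1,2,3,5,6,7}: U {2,3,7}->{2,3}; W {1,2,3,5,6,7}->{3,5,6,7}
Constraint 2 (X < W) on D(X)={2,3,4} D(W)={3,5,6,7}: no change
Constraint 3 (W < U) on D(W)={3,5,6,7} D(U)={2,3}: W {3,5,6,7}->{}; U {2,3}->{}
So after all 3 constraints: D(U) = {}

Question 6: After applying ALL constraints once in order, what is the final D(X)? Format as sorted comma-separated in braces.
Constraint 1 (U < W) on D(U)={2,3,7} D(W)={1,2,3,5,6,7}: U {2,3,7}->{2,3}; W {1,2,3,5,6,7}->{3,5,6,7}
Constraint 2 (X < W) on D(X)={2,3,4} D(W)={3,5,6,7}: no change
Constraint 3 (W < U) on D(W)={3,5,6,7} D(U)={2,3}: W {3,5,6,7}->{}; U {2,3}->{}
So after all 3 constraints: D(X) = {2,3,4}

Answer: {2,3,4}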